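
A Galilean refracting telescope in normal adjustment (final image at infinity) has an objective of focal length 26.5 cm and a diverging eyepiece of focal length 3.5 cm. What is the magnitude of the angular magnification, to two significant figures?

|M| = f_obj/|f_eye| = 26.5/3.5 = 7.571.

7.6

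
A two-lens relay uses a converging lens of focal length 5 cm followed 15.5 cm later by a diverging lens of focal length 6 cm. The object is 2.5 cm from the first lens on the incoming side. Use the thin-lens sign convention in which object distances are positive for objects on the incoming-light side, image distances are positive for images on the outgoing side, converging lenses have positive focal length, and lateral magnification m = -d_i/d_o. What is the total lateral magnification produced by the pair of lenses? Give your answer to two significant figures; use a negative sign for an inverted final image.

0.45

First lens: d_i1 = 1/(1/5 - 1/2.5) = -5.000 cm.
m_1 = -(-5.000)/2.5 = 2.0000.
With d_i1 < 0 the first image is virtual and lies on the object side; the object distance for lens 2 is d_o2 = 15.5 - (-5.000) = 20.500 cm.
Second lens: d_i2 = 1/(1/(-6) - 1/(20.500)) = -4.642 cm.
m_2 = -(-4.642)/(20.500) = 0.2264.
Total m = m_1 x m_2 = (2.0000)(0.2264) = 0.4528.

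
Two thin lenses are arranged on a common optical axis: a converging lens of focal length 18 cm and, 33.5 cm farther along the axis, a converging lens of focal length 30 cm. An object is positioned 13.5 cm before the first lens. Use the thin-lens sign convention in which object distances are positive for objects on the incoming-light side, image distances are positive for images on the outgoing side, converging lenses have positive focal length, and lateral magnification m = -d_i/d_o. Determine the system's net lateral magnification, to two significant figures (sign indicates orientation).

First lens: d_i1 = 1/(1/18 - 1/13.5) = -54.000 cm.
m_1 = -(-54.000)/13.5 = 4.0000.
The intermediate image is virtual, 54.000 cm to the left of lens 1, so d_o2 = L - d_i1 = 33.5 - (-54.000) = 87.500 cm.
Second lens: d_i2 = 1/(1/30 - 1/(87.500)) = 45.652 cm.
m_2 = -(45.652)/(87.500) = -0.5217.
Overall magnification: m = m_1 m_2 = -2.0870.

-2.1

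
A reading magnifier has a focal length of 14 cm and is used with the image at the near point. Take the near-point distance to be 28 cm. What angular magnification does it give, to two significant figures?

3.0

M = 1 + D/f = 1 + 28/14 = 3.000.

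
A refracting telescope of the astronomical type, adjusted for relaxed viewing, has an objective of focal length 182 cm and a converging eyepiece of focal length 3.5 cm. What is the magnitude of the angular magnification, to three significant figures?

|M| = f_obj/|f_eye| = 182/3.5 = 52.000.

52.0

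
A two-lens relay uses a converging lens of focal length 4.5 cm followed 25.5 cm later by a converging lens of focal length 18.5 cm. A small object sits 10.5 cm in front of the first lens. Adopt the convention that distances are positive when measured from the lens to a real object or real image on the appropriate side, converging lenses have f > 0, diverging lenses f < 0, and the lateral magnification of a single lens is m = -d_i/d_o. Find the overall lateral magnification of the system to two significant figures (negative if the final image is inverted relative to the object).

-16

Lens 1: 1/d_i1 = 1/f_1 - 1/d_o1 = 1/4.5 - 1/10.5 = 0.12698 cm^-1, so d_i1 = 7.875 cm.
m_1 = -(7.875)/10.5 = -0.7500.
The intermediate image is 7.875 cm to the right of lens 1, so d_o2 = L - d_i1 = 25.5 - 7.875 = 17.625 cm.
Lens 2: 1/d_i2 = 1/f_2 - 1/d_o2 = 1/18.5 - 1/(17.625) = -0.00268 cm^-1, so d_i2 = -372.643 cm.
m_2 = -(-372.643)/(17.625) = 21.1429.
Total m = m_1 x m_2 = (-0.7500)(21.1429) = -15.8571.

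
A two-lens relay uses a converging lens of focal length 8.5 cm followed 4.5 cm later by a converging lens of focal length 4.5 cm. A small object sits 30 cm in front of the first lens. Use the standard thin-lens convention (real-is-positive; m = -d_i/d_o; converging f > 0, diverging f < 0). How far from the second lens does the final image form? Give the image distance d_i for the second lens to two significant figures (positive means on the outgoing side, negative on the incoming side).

2.8 cm

First lens: d_i1 = 1/(1/8.5 - 1/30) = 11.860 cm.
Since 11.860 cm > 4.5 cm, the first image lies past the second lens and serves as a virtual object: d_o2 = L - d_i1 = -7.360 cm.
Second lens: d_i2 = 1/(1/4.5 - 1/(-7.360)) = 2.793 cm.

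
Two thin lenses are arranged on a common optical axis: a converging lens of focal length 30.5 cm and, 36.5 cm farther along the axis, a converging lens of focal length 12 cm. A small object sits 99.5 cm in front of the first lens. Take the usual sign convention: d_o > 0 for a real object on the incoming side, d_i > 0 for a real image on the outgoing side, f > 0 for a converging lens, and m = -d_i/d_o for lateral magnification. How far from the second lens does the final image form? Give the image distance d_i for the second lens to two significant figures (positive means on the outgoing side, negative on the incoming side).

4.6 cm

Applying the thin-lens equation to the first lens, 1/30.5 = 1/99.5 + 1/d_i1, which gives d_i1 = 43.982 cm.
Since 43.982 cm > 36.5 cm, the first image lies past the second lens and serves as a virtual object: d_o2 = L - d_i1 = -7.482 cm.
Applying the thin-lens equation again with f_2 = 12 cm and d_o2 = -7.482 cm gives d_i2 = 4.609 cm.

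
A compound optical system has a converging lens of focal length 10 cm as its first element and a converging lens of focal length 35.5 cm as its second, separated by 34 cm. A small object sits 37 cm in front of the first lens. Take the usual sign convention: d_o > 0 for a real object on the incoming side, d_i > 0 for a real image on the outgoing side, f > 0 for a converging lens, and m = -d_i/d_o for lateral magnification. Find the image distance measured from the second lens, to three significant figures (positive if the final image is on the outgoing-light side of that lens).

-47.4 cm

Applying the thin-lens equation to the first lens, 1/10 = 1/37 + 1/d_i1, which gives d_i1 = 13.704 cm.
The intermediate image is 13.704 cm to the right of lens 1, so d_o2 = L - d_i1 = 34 - 13.704 = 20.296 cm.
Applying the thin-lens equation again with f_2 = 35.5 cm and d_o2 = 20.296 cm gives d_i2 = -47.391 cm.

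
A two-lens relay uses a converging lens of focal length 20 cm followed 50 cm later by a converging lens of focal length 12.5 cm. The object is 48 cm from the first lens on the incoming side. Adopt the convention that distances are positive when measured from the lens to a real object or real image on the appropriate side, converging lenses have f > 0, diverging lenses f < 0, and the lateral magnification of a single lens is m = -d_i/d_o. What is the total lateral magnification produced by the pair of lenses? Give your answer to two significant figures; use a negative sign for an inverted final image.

2.8

Lens 1: 1/d_i1 = 1/f_1 - 1/d_o1 = 1/20 - 1/48 = 0.02917 cm^-1, so d_i1 = 34.286 cm.
m_1 = -(34.286)/48 = -0.7143.
The intermediate image is 34.286 cm to the right of lens 1, so d_o2 = L - d_i1 = 50 - 34.286 = 15.714 cm.
Lens 2: 1/d_i2 = 1/f_2 - 1/d_o2 = 1/12.5 - 1/(15.714) = 0.01636 cm^-1, so d_i2 = 61.111 cm.
m_2 = -(61.111)/(15.714) = -3.8889.
Overall magnification: m = m_1 m_2 = 2.7778.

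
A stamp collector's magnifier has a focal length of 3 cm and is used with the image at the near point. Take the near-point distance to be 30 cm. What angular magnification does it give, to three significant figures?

M = 1 + D/f = 1 + 30/3 = 11.000.

11.0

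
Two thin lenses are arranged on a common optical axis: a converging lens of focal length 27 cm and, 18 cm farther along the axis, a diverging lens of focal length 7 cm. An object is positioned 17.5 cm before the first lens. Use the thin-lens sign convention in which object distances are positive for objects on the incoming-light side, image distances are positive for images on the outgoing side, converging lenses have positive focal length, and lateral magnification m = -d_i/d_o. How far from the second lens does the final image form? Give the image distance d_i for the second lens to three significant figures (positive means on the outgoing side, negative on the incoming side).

-6.34 cm

Applying the thin-lens equation to the first lens, 1/27 = 1/17.5 + 1/d_i1, which gives d_i1 = -49.737 cm.
The intermediate image is virtual, 49.737 cm to the left of lens 1, so d_o2 = L - d_i1 = 18 - (-49.737) = 67.737 cm.
Applying the thin-lens equation again with f_2 = -7 cm and d_o2 = 67.737 cm gives d_i2 = -6.344 cm.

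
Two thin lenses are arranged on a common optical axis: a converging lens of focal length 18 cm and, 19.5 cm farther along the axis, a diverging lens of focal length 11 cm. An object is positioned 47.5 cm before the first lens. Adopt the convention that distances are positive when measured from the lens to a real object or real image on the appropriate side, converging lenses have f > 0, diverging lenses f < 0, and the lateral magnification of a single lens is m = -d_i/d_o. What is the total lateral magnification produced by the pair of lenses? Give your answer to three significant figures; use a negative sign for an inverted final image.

Lens 1: 1/d_i1 = 1/f_1 - 1/d_o1 = 1/18 - 1/47.5 = 0.03450 cm^-1, so d_i1 = 28.983 cm.
m_1 = -(28.983)/47.5 = -0.6102.
This image would form 28.983 cm past lens 1, i.e. 9.483 cm beyond lens 2, so it is a virtual object for lens 2: d_o2 = 19.5 - 28.983 = -9.483 cm.
Lens 2: 1/d_i2 = 1/f_2 - 1/d_o2 = 1/(-11) - 1/(-9.483) = 0.01454 cm^-1, so d_i2 = 68.765 cm.
m_2 = -(68.765)/(-9.483) = 7.2514.
The system's lateral magnification is m_1 m_2 = (-0.6102)(7.2514) = -4.4246.

-4.42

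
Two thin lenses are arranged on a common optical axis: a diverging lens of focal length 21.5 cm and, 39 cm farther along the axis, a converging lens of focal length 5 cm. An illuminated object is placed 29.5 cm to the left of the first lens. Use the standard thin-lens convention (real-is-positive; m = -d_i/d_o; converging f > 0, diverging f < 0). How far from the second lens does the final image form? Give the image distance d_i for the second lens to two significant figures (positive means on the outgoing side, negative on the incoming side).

5.5 cm

First lens: d_i1 = 1/(1/(-21.5) - 1/29.5) = -12.436 cm.
The intermediate image is virtual, 12.436 cm to the left of lens 1, so d_o2 = L - d_i1 = 39 - (-12.436) = 51.436 cm.
Second lens: d_i2 = 1/(1/5 - 1/(51.436)) = 5.538 cm.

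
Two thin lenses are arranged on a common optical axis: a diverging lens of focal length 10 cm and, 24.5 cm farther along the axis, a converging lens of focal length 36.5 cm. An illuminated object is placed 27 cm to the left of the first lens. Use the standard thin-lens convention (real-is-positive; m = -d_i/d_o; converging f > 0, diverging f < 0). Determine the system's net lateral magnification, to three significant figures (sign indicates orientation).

2.10

First lens: d_i1 = 1/(1/(-10) - 1/27) = -7.297 cm.
m_1 = -(-7.297)/27 = 0.2703.
The intermediate image is virtual, 7.297 cm to the left of lens 1, so d_o2 = L - d_i1 = 24.5 - (-7.297) = 31.797 cm.
Second lens: d_i2 = 1/(1/36.5 - 1/(31.797)) = -246.795 cm.
m_2 = -(-246.795)/(31.797) = 7.7615.
Total m = m_1 x m_2 = (0.2703)(7.7615) = 2.0977.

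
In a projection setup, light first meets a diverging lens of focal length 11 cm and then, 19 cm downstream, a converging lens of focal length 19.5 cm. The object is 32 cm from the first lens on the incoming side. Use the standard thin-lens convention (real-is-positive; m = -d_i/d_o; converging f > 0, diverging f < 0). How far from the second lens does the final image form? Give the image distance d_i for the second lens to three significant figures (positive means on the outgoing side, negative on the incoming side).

Applying the thin-lens equation to the first lens, 1/(-11) = 1/32 + 1/d_i1, which gives d_i1 = -8.186 cm.
With d_i1 < 0 the first image is virtual and lies on the object side; the object distance for lens 2 is d_o2 = 19 - (-8.186) = 27.186 cm.
Applying the thin-lens equation again with f_2 = 19.5 cm and d_o2 = 27.186 cm gives d_i2 = 68.973 cm.

69.0 cm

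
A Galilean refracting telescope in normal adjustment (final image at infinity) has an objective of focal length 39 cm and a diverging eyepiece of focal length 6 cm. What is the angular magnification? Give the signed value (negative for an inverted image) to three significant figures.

6.50

M = -f_obj/f_eye = -39/(-6) = 6.500.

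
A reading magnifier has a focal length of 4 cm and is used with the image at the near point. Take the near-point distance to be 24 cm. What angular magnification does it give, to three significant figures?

7.00

M = 1 + D/f = 1 + 24/4 = 7.000.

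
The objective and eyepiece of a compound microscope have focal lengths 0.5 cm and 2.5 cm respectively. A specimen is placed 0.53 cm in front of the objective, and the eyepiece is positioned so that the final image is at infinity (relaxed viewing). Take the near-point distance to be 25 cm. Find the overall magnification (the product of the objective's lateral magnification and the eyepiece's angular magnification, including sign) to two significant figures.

Objective: 1/d_i = 1/f_obj - 1/d_o = 1/0.5 - 1/0.53 = 0.11321 cm^-1, so d_i = 8.833 cm.
m_obj = -d_i/d_o = -8.833/0.53 = -16.667.
Eyepiece angular magnification (image at infinity): M_eye = D/f_e = 25/2.5 = 10.000.
Overall M = m_obj x M_eye = (-16.667)(10.000) = -166.67.

-170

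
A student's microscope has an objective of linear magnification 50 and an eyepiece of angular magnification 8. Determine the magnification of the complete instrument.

The overall magnification of a compound microscope is the product of the objective and eyepiece magnifications:
M = M_obj x M_eye = 50 x 8 = 400.

400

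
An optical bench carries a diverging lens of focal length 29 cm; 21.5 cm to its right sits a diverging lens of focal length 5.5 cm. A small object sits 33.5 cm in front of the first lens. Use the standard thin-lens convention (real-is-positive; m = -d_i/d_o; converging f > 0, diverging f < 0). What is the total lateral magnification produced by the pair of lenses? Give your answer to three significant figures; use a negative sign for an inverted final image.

First lens: d_i1 = 1/(1/(-29) - 1/33.5) = -15.544 cm.
m_1 = -(-15.544)/33.5 = 0.4640.
With d_i1 < 0 the first image is virtual and lies on the object side; the object distance for lens 2 is d_o2 = 21.5 - (-15.544) = 37.044 cm.
Second lens: d_i2 = 1/(1/(-5.5) - 1/(37.044)) = -4.789 cm.
m_2 = -(-4.789)/(37.044) = 0.1293.
The system's lateral magnification is m_1 m_2 = (0.4640)(0.1293) = 0.0600.

0.0600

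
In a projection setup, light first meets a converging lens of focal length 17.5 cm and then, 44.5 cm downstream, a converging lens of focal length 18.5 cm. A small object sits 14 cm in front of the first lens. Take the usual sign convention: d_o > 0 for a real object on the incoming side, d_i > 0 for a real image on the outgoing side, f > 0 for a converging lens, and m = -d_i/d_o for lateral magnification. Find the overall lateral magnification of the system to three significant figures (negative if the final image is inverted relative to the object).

-0.964

Lens 1: 1/d_i1 = 1/f_1 - 1/d_o1 = 1/17.5 - 1/14 = -0.01429 cm^-1, so d_i1 = -70.000 cm.
m_1 = -(-70.000)/14 = 5.0000.
The intermediate image is virtual, 70.000 cm to the left of lens 1, so d_o2 = L - d_i1 = 44.5 - (-70.000) = 114.500 cm.
Lens 2: 1/d_i2 = 1/f_2 - 1/d_o2 = 1/18.5 - 1/(114.500) = 0.04532 cm^-1, so d_i2 = 22.065 cm.
m_2 = -(22.065)/(114.500) = -0.1927.
Overall magnification: m = m_1 m_2 = -0.9635.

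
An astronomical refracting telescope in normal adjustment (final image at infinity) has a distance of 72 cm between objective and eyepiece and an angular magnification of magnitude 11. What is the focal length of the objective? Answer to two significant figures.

66 cm

In normal adjustment the tube length equals f_obj + f_eye and |M| = f_obj/f_eye.
So f_obj = 11 f_eye and 11 f_eye + f_eye = 72 cm, giving f_eye = 72/12 = 6.000 cm and f_obj = 66.000 cm.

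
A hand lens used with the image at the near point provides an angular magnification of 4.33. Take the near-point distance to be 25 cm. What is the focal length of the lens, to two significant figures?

7.5 cm

For the image at the near point, M = 1 + D/f.
f = D/(M - 1) = 25/(4.33 - 1) = 7.508 cm.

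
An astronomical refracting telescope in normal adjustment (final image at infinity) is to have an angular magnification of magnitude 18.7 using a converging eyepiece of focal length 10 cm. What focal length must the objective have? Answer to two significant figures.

|M| = f_obj/|f_eye|, so f_obj = |M| x |f_eye| = 18.7 x 10 = 187.000 cm.

190 cm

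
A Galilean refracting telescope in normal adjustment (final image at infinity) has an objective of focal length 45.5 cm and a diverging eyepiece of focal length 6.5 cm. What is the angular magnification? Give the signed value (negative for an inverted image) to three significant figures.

7.00

M = -f_obj/f_eye = -45.5/(-6.5) = 7.000.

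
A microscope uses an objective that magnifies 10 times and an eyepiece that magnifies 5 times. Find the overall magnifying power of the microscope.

The overall magnification of a compound microscope is the product of the objective and eyepiece magnifications:
M = M_obj x M_eye = 10 x 5 = 50.

50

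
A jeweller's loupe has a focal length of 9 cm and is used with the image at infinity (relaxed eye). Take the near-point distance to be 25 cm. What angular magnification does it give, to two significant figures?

2.8

M = D/f = 25/9 = 2.778.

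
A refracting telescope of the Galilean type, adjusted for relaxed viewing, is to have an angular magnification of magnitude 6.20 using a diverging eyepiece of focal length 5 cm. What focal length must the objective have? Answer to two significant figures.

31 cm

|M| = f_obj/|f_eye|, so f_obj = |M| x |f_eye| = 6.2 x 5 = 31.000 cm.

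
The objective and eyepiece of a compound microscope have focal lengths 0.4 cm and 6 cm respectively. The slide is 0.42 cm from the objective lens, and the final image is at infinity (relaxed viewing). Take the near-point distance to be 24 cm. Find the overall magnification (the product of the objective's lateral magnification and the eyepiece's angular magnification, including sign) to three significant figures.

-80.0

Objective: 1/d_i = 1/f_obj - 1/d_o = 1/0.4 - 1/0.42 = 0.11905 cm^-1, so d_i = 8.400 cm.
m_obj = -d_i/d_o = -8.400/0.42 = -20.000.
Eyepiece angular magnification (image at infinity): M_eye = D/f_e = 24/6 = 4.000.
Overall M = m_obj x M_eye = (-20.000)(4.000) = -80.00.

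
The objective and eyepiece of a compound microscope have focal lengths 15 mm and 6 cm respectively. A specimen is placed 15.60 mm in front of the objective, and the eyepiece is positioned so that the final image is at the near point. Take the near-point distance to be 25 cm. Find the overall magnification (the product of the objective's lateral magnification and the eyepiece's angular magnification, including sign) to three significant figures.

Convert to cm: f_obj = 15 mm = 1.5 cm; d_o = 15.60 mm = 1.56 cm.
Objective: 1/d_i = 1/f_obj - 1/d_o = 1/1.5 - 1/1.56 = 0.02564 cm^-1, so d_i = 39.000 cm.
m_obj = -d_i/d_o = -39.000/1.56 = -25.000.
Eyepiece angular magnification (image at near point): M_eye = 1 + D/f_e = 1 + 25/6 = 5.167.
Overall M = m_obj x M_eye = (-25.000)(5.167) = -129.17.

-129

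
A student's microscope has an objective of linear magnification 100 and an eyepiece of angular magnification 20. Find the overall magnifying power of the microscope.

2000

The overall magnification of a compound microscope is the product of the objective and eyepiece magnifications:
M = M_obj x M_eye = 100 x 20 = 2000.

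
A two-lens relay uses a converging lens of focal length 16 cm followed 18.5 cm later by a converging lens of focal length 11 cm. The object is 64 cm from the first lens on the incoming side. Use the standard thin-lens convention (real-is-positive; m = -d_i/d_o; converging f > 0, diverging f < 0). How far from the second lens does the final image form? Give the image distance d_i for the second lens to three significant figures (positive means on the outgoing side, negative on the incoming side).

Applying the thin-lens equation to the first lens, 1/16 = 1/64 + 1/d_i1, which gives d_i1 = 21.333 cm.
Since 21.333 cm > 18.5 cm, the first image lies past the second lens and serves as a virtual object: d_o2 = L - d_i1 = -2.833 cm.
Applying the thin-lens equation again with f_2 = 11 cm and d_o2 = -2.833 cm gives d_i2 = 2.253 cm.

2.25 cm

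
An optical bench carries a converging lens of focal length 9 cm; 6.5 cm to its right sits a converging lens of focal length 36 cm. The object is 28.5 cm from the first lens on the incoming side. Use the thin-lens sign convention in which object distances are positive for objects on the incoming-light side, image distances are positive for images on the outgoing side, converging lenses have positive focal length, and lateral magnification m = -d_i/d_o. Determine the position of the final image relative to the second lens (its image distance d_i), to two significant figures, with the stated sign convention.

5.6 cm

Lens 1: 1/d_i1 = 1/f_1 - 1/d_o1 = 1/9 - 1/28.5 = 0.07602 cm^-1, so d_i1 = 13.154 cm.
Since 13.154 cm > 6.5 cm, the first image lies past the second lens and serves as a virtual object: d_o2 = L - d_i1 = -6.654 cm.
Lens 2: 1/d_i2 = 1/f_2 - 1/d_o2 = 1/36 - 1/(-6.654) = 0.17807 cm^-1, so d_i2 = 5.616 cm.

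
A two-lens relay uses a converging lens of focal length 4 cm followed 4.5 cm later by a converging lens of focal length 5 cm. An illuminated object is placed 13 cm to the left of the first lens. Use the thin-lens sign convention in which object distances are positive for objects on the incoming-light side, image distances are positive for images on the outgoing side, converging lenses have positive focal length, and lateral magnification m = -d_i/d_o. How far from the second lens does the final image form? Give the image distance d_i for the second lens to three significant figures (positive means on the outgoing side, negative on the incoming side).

1.02 cm

First lens: d_i1 = 1/(1/4 - 1/13) = 5.778 cm.
This image would form 5.778 cm past lens 1, i.e. 1.278 cm beyond lens 2, so it is a virtual object for lens 2: d_o2 = 4.5 - 5.778 = -1.278 cm.
Second lens: d_i2 = 1/(1/5 - 1/(-1.278)) = 1.018 cm.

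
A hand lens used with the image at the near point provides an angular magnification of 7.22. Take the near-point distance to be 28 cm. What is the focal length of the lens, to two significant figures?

4.5 cm

For the image at the near point, M = 1 + D/f.
f = D/(M - 1) = 28/(7.22 - 1) = 4.502 cm.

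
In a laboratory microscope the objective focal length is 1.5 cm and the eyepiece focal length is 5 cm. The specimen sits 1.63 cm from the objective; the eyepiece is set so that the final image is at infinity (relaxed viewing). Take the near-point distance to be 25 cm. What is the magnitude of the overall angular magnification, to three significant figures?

57.7

Objective: 1/d_i = 1/f_obj - 1/d_o = 1/1.5 - 1/1.63 = 0.05317 cm^-1, so d_i = 18.808 cm.
m_obj = -d_i/d_o = -18.808/1.63 = -11.538.
Eyepiece angular magnification (image at infinity): M_eye = D/f_e = 25/5 = 5.000.
Overall M = m_obj x M_eye = (-11.538)(5.000) = -57.69.
|M| = 57.69.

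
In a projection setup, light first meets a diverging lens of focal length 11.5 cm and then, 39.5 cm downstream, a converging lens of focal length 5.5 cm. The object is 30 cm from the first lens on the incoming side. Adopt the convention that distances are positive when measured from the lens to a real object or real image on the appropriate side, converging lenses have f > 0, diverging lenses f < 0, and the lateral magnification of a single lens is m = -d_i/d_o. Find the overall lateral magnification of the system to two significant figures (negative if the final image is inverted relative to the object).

-0.036

First lens: d_i1 = 1/(1/(-11.5) - 1/30) = -8.313 cm.
m_1 = -(-8.313)/30 = 0.2771.
The intermediate image is virtual, 8.313 cm to the left of lens 1, so d_o2 = L - d_i1 = 39.5 - (-8.313) = 47.813 cm.
Second lens: d_i2 = 1/(1/5.5 - 1/(47.813)) = 6.215 cm.
m_2 = -(6.215)/(47.813) = -0.1300.
The system's lateral magnification is m_1 m_2 = (0.2771)(-0.1300) = -0.0360.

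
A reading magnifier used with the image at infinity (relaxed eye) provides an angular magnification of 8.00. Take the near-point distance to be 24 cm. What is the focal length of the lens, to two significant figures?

For the image at infinity, M = D/f.
f = D/M = 24/8.0 = 3.000 cm.

3.0 cm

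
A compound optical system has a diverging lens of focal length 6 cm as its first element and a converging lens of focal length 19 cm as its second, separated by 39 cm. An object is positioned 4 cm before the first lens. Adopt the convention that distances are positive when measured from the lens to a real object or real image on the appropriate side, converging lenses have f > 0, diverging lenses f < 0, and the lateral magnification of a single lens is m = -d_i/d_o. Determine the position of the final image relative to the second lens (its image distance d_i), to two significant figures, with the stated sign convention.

35 cm

First lens: d_i1 = 1/(1/(-6) - 1/4) = -2.400 cm.
The intermediate image is virtual, 2.400 cm to the left of lens 1, so d_o2 = L - d_i1 = 39 - (-2.400) = 41.400 cm.
Second lens: d_i2 = 1/(1/19 - 1/(41.400)) = 35.116 cm.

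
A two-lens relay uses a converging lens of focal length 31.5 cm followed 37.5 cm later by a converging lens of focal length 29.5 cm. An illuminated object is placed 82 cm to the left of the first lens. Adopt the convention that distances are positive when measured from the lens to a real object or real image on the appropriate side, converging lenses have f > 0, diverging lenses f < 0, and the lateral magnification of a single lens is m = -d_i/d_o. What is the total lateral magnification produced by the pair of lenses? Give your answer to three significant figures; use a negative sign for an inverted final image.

Applying the thin-lens equation to the first lens, 1/31.5 = 1/82 + 1/d_i1, which gives d_i1 = 51.149 cm.
Its lateral magnification is m_1 = -d_i1/d_o1 = -(51.149)/82 = -0.6238.
This image would form 51.149 cm past lens 1, i.e. 13.649 cm beyond lens 2, so it is a virtual object for lens 2: d_o2 = 37.5 - 51.149 = -13.649 cm.
Applying the thin-lens equation again with f_2 = 29.5 cm and d_o2 = -13.649 cm gives d_i2 = 9.331 cm.
m_2 = -(9.331)/(-13.649) = 0.6837.
Total m = m_1 x m_2 = (-0.6238)(0.6837) = -0.4265.

-0.426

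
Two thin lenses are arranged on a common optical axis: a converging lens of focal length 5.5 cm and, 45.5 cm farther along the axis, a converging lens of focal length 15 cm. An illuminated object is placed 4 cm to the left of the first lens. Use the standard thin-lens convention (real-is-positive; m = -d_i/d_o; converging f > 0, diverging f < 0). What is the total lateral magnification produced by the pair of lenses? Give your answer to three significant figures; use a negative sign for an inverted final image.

-1.22

Lens 1: 1/d_i1 = 1/f_1 - 1/d_o1 = 1/5.5 - 1/4 = -0.06818 cm^-1, so d_i1 = -14.667 cm.
m_1 = -(-14.667)/4 = 3.6667.
With d_i1 < 0 the first image is virtual and lies on the object side; the object distance for lens 2 is d_o2 = 45.5 - (-14.667) = 60.167 cm.
Lens 2: 1/d_i2 = 1/f_2 - 1/d_o2 = 1/15 - 1/(60.167) = 0.05005 cm^-1, so d_i2 = 19.982 cm.
m_2 = -(19.982)/(60.167) = -0.3321.
Total m = m_1 x m_2 = (3.6667)(-0.3321) = -1.2177.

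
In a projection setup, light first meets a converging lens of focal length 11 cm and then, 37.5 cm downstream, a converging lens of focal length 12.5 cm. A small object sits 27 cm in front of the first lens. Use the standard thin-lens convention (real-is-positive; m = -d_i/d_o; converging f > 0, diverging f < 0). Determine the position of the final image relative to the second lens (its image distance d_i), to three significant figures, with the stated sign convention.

First lens: d_i1 = 1/(1/11 - 1/27) = 18.562 cm.
Object distance for lens 2: d_o2 = 37.5 - 18.562 = 18.938 cm.
Second lens: d_i2 = 1/(1/12.5 - 1/(18.938)) = 36.772 cm.

36.8 cm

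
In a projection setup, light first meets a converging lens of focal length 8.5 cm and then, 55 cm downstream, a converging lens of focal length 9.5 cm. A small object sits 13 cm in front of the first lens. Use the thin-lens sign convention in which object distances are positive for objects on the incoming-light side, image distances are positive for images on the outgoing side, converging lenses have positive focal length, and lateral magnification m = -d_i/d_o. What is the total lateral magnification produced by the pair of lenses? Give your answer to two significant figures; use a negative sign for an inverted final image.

0.86

Lens 1: 1/d_i1 = 1/f_1 - 1/d_o1 = 1/8.5 - 1/13 = 0.04072 cm^-1, so d_i1 = 24.556 cm.
m_1 = -(24.556)/13 = -1.8889.
The intermediate image is 24.556 cm to the right of lens 1, so d_o2 = L - d_i1 = 55 - 24.556 = 30.444 cm.
Lens 2: 1/d_i2 = 1/f_2 - 1/d_o2 = 1/9.5 - 1/(30.444) = 0.07242 cm^-1, so d_i2 = 13.809 cm.
m_2 = -(13.809)/(30.444) = -0.4536.
The system's lateral magnification is m_1 m_2 = (-1.8889)(-0.4536) = 0.8568.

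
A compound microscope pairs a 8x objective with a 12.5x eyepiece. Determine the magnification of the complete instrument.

The overall magnification of a compound microscope is the product of the objective and eyepiece magnifications:
M = M_obj x M_eye = 8 x 12.5 = 100.

100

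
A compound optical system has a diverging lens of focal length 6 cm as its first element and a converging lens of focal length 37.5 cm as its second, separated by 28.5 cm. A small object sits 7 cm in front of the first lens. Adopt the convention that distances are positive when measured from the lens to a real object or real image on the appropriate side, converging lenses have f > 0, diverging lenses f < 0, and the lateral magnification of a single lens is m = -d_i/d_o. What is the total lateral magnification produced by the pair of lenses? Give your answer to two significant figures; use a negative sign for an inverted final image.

3.0

Lens 1: 1/d_i1 = 1/f_1 - 1/d_o1 = 1/(-6) - 1/7 = -0.30952 cm^-1, so d_i1 = -3.231 cm.
m_1 = -(-3.231)/7 = 0.4615.
The intermediate image is virtual, 3.231 cm to the left of lens 1, so d_o2 = L - d_i1 = 28.5 - (-3.231) = 31.731 cm.
Lens 2: 1/d_i2 = 1/f_2 - 1/d_o2 = 1/37.5 - 1/(31.731) = -0.00485 cm^-1, so d_i2 = -206.250 cm.
m_2 = -(-206.250)/(31.731) = 6.5000.
Overall magnification: m = m_1 m_2 = 3.0000.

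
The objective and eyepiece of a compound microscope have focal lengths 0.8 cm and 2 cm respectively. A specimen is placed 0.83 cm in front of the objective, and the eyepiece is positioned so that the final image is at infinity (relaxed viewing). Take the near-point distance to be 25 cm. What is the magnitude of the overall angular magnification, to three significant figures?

Objective: 1/d_i = 1/f_obj - 1/d_o = 1/0.8 - 1/0.83 = 0.04518 cm^-1, so d_i = 22.133 cm.
m_obj = -d_i/d_o = -22.133/0.83 = -26.667.
Eyepiece angular magnification (image at infinity): M_eye = D/f_e = 25/2 = 12.500.
Overall M = m_obj x M_eye = (-26.667)(12.500) = -333.33.
|M| = 333.33.

333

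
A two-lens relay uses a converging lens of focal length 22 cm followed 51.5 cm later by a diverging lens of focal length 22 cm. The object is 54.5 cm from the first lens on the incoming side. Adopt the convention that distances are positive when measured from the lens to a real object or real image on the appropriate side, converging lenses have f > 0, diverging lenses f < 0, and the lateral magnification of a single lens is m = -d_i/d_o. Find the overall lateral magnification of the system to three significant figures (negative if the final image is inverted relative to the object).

Lens 1: 1/d_i1 = 1/f_1 - 1/d_o1 = 1/22 - 1/54.5 = 0.02711 cm^-1, so d_i1 = 36.892 cm.
m_1 = -(36.892)/54.5 = -0.6769.
The intermediate image is 36.892 cm to the right of lens 1, so d_o2 = L - d_i1 = 51.5 - 36.892 = 14.608 cm.
Lens 2: 1/d_i2 = 1/f_2 - 1/d_o2 = 1/(-22) - 1/(14.608) = -0.11391 cm^-1, so d_i2 = -8.779 cm.
m_2 = -(-8.779)/(14.608) = 0.6010.
The system's lateral magnification is m_1 m_2 = (-0.6769)(0.6010) = -0.4068.

-0.407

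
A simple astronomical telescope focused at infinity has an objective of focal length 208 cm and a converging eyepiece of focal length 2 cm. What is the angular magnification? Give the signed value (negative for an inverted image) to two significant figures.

M = -f_obj/f_eye = -208/(2) = -104.000.

-100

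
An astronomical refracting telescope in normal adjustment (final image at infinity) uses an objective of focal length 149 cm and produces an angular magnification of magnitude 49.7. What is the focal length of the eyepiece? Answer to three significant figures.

3.00 cm

|M| = f_obj/f_eye, so f_eye = f_obj/|M| = 149/49.7 = 2.998 cm.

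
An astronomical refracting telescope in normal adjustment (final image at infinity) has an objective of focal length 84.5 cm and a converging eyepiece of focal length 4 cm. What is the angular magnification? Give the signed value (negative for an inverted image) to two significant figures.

M = -f_obj/f_eye = -84.5/(4) = -21.125.

-21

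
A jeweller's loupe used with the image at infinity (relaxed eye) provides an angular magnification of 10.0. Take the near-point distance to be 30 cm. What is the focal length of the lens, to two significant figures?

3.0 cm

For the image at infinity, M = D/f.
f = D/M = 30/10.0 = 3.000 cm.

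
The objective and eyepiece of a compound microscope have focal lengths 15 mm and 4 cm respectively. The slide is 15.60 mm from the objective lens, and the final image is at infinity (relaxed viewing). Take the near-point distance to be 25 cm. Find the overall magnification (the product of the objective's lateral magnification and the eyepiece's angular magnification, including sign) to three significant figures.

Convert to cm: f_obj = 15 mm = 1.5 cm; d_o = 15.60 mm = 1.56 cm.
Objective: 1/d_i = 1/f_obj - 1/d_o = 1/1.5 - 1/1.56 = 0.02564 cm^-1, so d_i = 39.000 cm.
m_obj = -d_i/d_o = -39.000/1.56 = -25.000.
Eyepiece angular magnification (image at infinity): M_eye = D/f_e = 25/4 = 6.250.
Overall M = m_obj x M_eye = (-25.000)(6.250) = -156.25.

-156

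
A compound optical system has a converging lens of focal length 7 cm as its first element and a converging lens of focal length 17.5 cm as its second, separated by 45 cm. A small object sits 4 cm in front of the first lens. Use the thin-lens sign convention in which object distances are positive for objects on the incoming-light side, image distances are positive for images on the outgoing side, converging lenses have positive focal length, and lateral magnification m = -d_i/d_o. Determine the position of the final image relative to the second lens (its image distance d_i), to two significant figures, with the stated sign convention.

Lens 1: 1/d_i1 = 1/f_1 - 1/d_o1 = 1/7 - 1/4 = -0.10714 cm^-1, so d_i1 = -9.333 cm.
With d_i1 < 0 the first image is virtual and lies on the object side; the object distance for lens 2 is d_o2 = 45 - (-9.333) = 54.333 cm.
Lens 2: 1/d_i2 = 1/f_2 - 1/d_o2 = 1/17.5 - 1/(54.333) = 0.03874 cm^-1, so d_i2 = 25.814 cm.

26 cm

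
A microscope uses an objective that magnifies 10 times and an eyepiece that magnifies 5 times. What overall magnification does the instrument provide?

50

The overall magnification of a compound microscope is the product of the objective and eyepiece magnifications:
M = M_obj x M_eye = 10 x 5 = 50.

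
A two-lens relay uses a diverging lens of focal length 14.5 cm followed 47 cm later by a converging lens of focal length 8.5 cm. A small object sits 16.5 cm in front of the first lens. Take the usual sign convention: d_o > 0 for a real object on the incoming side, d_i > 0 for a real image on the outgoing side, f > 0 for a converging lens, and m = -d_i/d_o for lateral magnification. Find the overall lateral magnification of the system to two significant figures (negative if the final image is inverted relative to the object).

First lens: d_i1 = 1/(1/(-14.5) - 1/16.5) = -7.718 cm.
m_1 = -(-7.718)/16.5 = 0.4677.
The intermediate image is virtual, 7.718 cm to the left of lens 1, so d_o2 = L - d_i1 = 47 - (-7.718) = 54.718 cm.
Second lens: d_i2 = 1/(1/8.5 - 1/(54.718)) = 10.063 cm.
m_2 = -(10.063)/(54.718) = -0.1839.
Total m = m_1 x m_2 = (0.4677)(-0.1839) = -0.0860.

-0.086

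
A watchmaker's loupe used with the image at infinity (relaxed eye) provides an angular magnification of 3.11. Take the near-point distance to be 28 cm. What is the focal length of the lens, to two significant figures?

9.0 cm

For the image at infinity, M = D/f.
f = D/M = 28/3.11 = 9.003 cm.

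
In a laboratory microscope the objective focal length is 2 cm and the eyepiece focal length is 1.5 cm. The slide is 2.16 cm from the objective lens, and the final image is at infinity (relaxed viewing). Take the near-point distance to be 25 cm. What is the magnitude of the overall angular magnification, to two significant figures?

210

Objective: 1/d_i = 1/f_obj - 1/d_o = 1/2 - 1/2.16 = 0.03704 cm^-1, so d_i = 27.000 cm.
m_obj = -d_i/d_o = -27.000/2.16 = -12.500.
Eyepiece angular magnification (image at infinity): M_eye = D/f_e = 25/1.5 = 16.667.
Overall M = m_obj x M_eye = (-12.500)(16.667) = -208.33.
|M| = 208.33.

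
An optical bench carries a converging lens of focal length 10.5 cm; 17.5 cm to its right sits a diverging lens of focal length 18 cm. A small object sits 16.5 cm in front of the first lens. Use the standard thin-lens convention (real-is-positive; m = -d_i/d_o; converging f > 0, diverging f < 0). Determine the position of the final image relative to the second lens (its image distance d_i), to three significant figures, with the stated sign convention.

Lens 1: 1/d_i1 = 1/f_1 - 1/d_o1 = 1/10.5 - 1/16.5 = 0.03463 cm^-1, so d_i1 = 28.875 cm.
Since 28.875 cm > 17.5 cm, the first image lies past the second lens and serves as a virtual object: d_o2 = L - d_i1 = -11.375 cm.
Lens 2: 1/d_i2 = 1/f_2 - 1/d_o2 = 1/(-18) - 1/(-11.375) = 0.03236 cm^-1, so d_i2 = 30.906 cm.

30.9 cm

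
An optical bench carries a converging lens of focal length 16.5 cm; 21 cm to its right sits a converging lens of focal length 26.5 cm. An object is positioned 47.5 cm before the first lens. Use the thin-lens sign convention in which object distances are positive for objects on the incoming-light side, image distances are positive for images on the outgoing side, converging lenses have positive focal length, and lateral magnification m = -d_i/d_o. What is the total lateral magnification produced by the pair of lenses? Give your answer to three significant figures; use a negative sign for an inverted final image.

Lens 1: 1/d_i1 = 1/f_1 - 1/d_o1 = 1/16.5 - 1/47.5 = 0.03955 cm^-1, so d_i1 = 25.282 cm.
m_1 = -(25.282)/47.5 = -0.5323.
This image would form 25.282 cm past lens 1, i.e. 4.282 cm beyond lens 2, so it is a virtual object for lens 2: d_o2 = 21 - 25.282 = -4.282 cm.
Lens 2: 1/d_i2 = 1/f_2 - 1/d_o2 = 1/26.5 - 1/(-4.282) = 0.27126 cm^-1, so d_i2 = 3.687 cm.
m_2 = -(3.687)/(-4.282) = 0.8609.
The system's lateral magnification is m_1 m_2 = (-0.5323)(0.8609) = -0.4582.

-0.458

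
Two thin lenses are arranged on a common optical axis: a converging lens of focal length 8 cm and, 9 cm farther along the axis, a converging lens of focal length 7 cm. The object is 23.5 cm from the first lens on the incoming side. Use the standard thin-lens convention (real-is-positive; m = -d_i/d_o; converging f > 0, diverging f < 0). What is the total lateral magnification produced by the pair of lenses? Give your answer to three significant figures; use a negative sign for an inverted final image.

-0.357

Applying the thin-lens equation to the first lens, 1/8 = 1/23.5 + 1/d_i1, which gives d_i1 = 12.129 cm.
Its lateral magnification is m_1 = -d_i1/d_o1 = -(12.129)/23.5 = -0.5161.
Since 12.129 cm > 9 cm, the first image lies past the second lens and serves as a virtual object: d_o2 = L - d_i1 = -3.129 cm.
Applying the thin-lens equation again with f_2 = 7 cm and d_o2 = -3.129 cm gives d_i2 = 2.162 cm.
m_2 = -(2.162)/(-3.129) = 0.6911.
Overall magnification: m = m_1 m_2 = -0.3567.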